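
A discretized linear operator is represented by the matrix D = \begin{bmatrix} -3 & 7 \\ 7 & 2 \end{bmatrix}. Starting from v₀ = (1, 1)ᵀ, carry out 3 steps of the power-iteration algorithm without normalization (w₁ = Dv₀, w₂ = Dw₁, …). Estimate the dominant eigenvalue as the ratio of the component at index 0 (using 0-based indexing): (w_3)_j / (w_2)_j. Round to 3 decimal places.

λ ≈ 3.314

w1 = Dv₀ = (4, 9)
w2 = Dw1 = (51, 46)
w3 = Dw2 = (169, 449)
Ratio at component: 169 / 51 = 3.314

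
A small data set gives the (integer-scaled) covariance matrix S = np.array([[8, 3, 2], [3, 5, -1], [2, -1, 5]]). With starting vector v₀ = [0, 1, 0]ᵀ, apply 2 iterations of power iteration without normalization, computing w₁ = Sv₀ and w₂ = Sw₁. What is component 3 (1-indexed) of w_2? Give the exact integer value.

-4

w1 = Sv₀ = (8·0 + 3·1 + 2·0; 3·0 + 5·1 + (-1)·0; 2·0 + (-1)·1 + 5·0) = (3, 5, -1)
w2 = Sw1 = (8·3 + 3·5 + 2·(-1); 3·3 + 5·5 + (-1)·(-1); 2·3 + (-1)·5 + 5·(-1)) = (37, 35, -4)
The requested component of w2 is -4.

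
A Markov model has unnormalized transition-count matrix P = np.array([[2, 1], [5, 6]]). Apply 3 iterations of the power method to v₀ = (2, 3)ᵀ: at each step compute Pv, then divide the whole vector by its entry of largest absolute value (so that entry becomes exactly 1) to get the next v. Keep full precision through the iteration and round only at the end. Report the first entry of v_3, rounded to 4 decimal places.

Pv0 = (7.00000, 28.00000); divide by 28.00000 → v1 = (0.25000, 1.00000)
Pv1 = (1.50000, 7.25000); divide by 7.25000 → v2 = (0.20690, 1.00000)
Pv2 = (1.41379, 7.03448); divide by 7.03448 → v3 = (0.20098, 1.00000)
Requested entry of v3: 287/1428 = 0.2010

0.2010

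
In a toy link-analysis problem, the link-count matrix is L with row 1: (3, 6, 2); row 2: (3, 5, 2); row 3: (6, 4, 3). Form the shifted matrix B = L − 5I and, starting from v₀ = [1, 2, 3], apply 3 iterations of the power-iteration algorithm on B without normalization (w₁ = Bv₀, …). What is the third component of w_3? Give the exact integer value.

B = L − 5I has rows (-2, 6, 2); (3, 0, 2); (6, 4, -2)
w1 = Bv₀ = (16, 9, 8)
w2 = Bw1 = (38, 64, 116)
w3 = Bw2 = (540, 346, 252)
Requested component of w3: 252

252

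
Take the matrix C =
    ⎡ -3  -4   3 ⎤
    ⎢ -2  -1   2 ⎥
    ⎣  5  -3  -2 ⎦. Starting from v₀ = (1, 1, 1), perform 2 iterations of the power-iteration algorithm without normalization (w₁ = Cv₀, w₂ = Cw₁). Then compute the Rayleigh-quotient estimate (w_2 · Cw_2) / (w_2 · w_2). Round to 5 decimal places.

λ ≈ -6.89137

w1 = Cv₀ = ((-3)·1 + (-4)·1 + 3·1; (-2)·1 + (-1)·1 + 2·1; 5·1 + (-3)·1 + (-2)·1) = (-4, -1, 0)
w2 = Cw1 = ((-3)·(-4) + (-4)·(-1) + 3·0; (-2)·(-4) + (-1)·(-1) + 2·0; 5·(-4) + (-3)·(-1) + (-2)·0) = (16, 9, -17)
Cw2 = (-135, -75, 87)
w2·Cw2 = 16·(-135) + 9·(-75) + (-17)·87 = -4314; w2·w2 = 16·16 + 9·9 + (-17)·(-17) = 626
λ ≈ -4314/626 = -6.89137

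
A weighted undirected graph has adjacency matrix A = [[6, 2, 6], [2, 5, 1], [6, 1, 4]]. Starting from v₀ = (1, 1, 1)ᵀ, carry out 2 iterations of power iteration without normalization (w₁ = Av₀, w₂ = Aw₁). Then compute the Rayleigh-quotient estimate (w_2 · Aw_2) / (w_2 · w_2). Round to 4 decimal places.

w1 = Av₀ = (6·1 + 2·1 + 6·1; 2·1 + 5·1 + 1·1; 6·1 + 1·1 + 4·1) = (14, 8, 11)
w2 = Aw1 = (6·14 + 2·8 + 6·11; 2·14 + 5·8 + 1·11; 6·14 + 1·8 + 4·11) = (166, 79, 136)
Aw2 = (1970, 863, 1619)
w2·Aw2 = 166·1970 + 79·863 + 136·1619 = 615381; w2·w2 = 166·166 + 79·79 + 136·136 = 52293
λ ≈ 615381/52293 = 11.7679

λ ≈ 11.7679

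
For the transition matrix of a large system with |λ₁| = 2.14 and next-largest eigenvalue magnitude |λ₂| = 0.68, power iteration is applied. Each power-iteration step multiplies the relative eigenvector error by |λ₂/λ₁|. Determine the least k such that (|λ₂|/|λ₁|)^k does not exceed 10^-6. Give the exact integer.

13

|λ₂/λ₁| = 0.68/2.14 = 0.31776
Need k ≥ ln(10^-6) / ln(0.31776) = -13.8155 / -1.1465 ≈ 12.050
Smallest integer k satisfying the bound: 13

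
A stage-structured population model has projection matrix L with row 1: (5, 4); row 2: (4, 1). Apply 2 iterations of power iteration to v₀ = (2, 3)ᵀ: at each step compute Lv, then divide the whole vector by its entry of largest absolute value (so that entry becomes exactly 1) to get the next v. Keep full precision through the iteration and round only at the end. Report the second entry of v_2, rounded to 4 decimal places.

Lv0 = (22.00000, 11.00000); divide by 22.00000 → v1 = (1.00000, 0.50000)
Lv1 = (7.00000, 4.50000); divide by 7.00000 → v2 = (1.00000, 0.64286)
Requested entry of v2: 99/154 = 0.6429

0.6429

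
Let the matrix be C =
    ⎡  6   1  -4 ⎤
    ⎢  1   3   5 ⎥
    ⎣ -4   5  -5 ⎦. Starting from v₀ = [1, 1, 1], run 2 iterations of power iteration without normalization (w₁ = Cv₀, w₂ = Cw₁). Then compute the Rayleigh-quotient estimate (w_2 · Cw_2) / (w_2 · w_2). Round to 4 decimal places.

w1 = Cv₀ = (3, 9, -4)
w2 = Cw1 = (43, 10, 53)
Cw2 = (56, 338, -387)
w2·Cw2 = 43·56 + 10·338 + 53·(-387) = -14723; w2·w2 = 43·43 + 10·10 + 53·53 = 4758
λ ≈ -14723/4758 = -3.0944

λ ≈ -3.0944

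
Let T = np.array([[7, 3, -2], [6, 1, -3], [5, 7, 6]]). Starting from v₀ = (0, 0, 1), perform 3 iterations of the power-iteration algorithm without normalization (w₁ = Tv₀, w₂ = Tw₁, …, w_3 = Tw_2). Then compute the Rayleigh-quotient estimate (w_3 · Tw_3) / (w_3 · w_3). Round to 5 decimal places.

w1 = Tv₀ = (7·0 + 3·0 + (-2)·1; 6·0 + 1·0 + (-3)·1; 5·0 + 7·0 + 6·1) = (-2, -3, 6)
w2 = Tw1 = (7·(-2) + 3·(-3) + (-2)·6; 6·(-2) + 1·(-3) + (-3)·6; 5·(-2) + 7·(-3) + 6·6) = (-35, -33, 5)
w3 = Tw2 = (-354, -258, -376)
Tw3 = (-2500, -1254, -5832)
w3·Tw3 = (-354)·(-2500) + (-258)·(-1254) + (-376)·(-5832) = 3401364; w3·w3 = (-354)·(-354) + (-258)·(-258) + (-376)·(-376) = 333256
λ ≈ 3401364/333256 = 10.20646

λ ≈ 10.20646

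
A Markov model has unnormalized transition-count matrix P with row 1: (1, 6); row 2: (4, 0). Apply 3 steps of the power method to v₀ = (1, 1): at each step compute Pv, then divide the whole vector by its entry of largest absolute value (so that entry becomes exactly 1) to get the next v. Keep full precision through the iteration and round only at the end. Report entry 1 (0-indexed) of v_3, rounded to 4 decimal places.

Pv0 = (7.00000, 4.00000); divide by 7.00000 → v1 = (1.00000, 0.57143)
Pv1 = (4.42857, 4.00000); divide by 4.42857 → v2 = (1.00000, 0.90323)
Pv2 = (6.41935, 4.00000); divide by 6.41935 → v3 = (1.00000, 0.62312)
Requested entry of v3: 124/199 = 0.6231

0.6231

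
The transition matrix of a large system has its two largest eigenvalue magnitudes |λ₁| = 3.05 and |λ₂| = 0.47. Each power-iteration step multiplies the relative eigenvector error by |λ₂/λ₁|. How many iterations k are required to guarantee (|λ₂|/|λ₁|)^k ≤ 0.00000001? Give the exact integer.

|λ₂/λ₁| = 0.47/3.05 = 0.15410
Need k ≥ ln(0.00000001) / ln(0.15410) = -18.4207 / -1.8702 ≈ 9.850
Smallest integer k satisfying the bound: 10

10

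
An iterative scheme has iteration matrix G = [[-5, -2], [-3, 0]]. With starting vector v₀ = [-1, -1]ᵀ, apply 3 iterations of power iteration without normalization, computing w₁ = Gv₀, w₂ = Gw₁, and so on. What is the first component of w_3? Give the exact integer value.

247

w1 = Gv₀ = (7, 3)
w2 = Gw1 = (-41, -21)
w3 = Gw2 = (247, 123)
The requested component of w3 is 247.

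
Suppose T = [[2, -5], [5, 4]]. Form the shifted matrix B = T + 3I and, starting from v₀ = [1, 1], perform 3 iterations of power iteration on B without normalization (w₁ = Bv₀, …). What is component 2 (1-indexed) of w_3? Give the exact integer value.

288

B = T + 3I has rows (5, -5); (5, 7)
w1 = Bv₀ = (5·1 + (-5)·1; 5·1 + 7·1) = (0, 12)
w2 = Bw1 = (5·0 + (-5)·12; 5·0 + 7·12) = (-60, 84)
w3 = Bw2 = (-720, 288)
Requested component of w3: 288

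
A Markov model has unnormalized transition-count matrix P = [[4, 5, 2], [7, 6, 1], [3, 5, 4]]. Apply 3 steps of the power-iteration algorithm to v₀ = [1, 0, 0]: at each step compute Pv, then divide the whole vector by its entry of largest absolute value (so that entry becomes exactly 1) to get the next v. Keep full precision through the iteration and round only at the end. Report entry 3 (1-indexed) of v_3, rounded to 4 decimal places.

Pv0 = (4.00000, 7.00000, 3.00000); divide by 7.00000 → v1 = (0.57143, 1.00000, 0.42857)
Pv1 = (8.14286, 10.42857, 8.42857); divide by 10.42857 → v2 = (0.78082, 1.00000, 0.80822)
Pv2 = (9.73973, 12.27397, 10.57534); divide by 12.27397 → v3 = (0.79353, 1.00000, 0.86161)
Requested entry of v3: 772/896 = 0.8616

0.8616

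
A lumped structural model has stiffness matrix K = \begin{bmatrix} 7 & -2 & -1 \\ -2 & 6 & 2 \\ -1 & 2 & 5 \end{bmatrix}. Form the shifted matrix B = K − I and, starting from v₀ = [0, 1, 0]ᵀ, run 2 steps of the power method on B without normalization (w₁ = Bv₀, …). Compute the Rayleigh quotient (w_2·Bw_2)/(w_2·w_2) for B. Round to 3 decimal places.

B = K − I has rows (6, -2, -1); (-2, 5, 2); (-1, 2, 4)
w1 = Bv₀ = (6·0 + (-2)·1 + (-1)·0; (-2)·0 + 5·1 + 2·0; (-1)·0 + 2·1 + 4·0) = (-2, 5, 2)
w2 = Bw1 = (6·(-2) + (-2)·5 + (-1)·2; (-2)·(-2) + 5·5 + 2·2; (-1)·(-2) + 2·5 + 4·2) = (-24, 33, 20)
Bw2 = (-230, 253, 170)
w2·Bw2 = 17269; w2·w2 = 2065; μ ≈ 17269/2065 = 8.363

μ ≈ 8.363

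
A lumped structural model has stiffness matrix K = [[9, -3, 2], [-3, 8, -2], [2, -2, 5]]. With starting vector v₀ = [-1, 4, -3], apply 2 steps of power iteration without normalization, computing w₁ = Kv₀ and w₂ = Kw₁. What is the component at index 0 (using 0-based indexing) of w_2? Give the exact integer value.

-416

w1 = Kv₀ = (9·(-1) + (-3)·4 + 2·(-3); (-3)·(-1) + 8·4 + (-2)·(-3); 2·(-1) + (-2)·4 + 5·(-3)) = (-27, 41, -25)
w2 = Kw1 = (9·(-27) + (-3)·41 + 2·(-25); (-3)·(-27) + 8·41 + (-2)·(-25); 2·(-27) + (-2)·41 + 5·(-25)) = (-416, 459, -261)
The requested component of w2 is -416.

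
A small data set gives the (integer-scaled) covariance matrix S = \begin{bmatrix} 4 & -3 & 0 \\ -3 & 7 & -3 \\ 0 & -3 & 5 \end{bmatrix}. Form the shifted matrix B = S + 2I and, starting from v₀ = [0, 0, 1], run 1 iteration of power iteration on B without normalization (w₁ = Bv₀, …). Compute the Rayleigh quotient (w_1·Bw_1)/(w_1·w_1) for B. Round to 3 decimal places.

μ ≈ 9.483

B = S + 2I has rows (6, -3, 0); (-3, 9, -3); (0, -3, 7)
w1 = Bv₀ = (0, -3, 7)
Bw1 = (9, -48, 58)
w1·Bw1 = 550; w1·w1 = 58; μ ≈ 550/58 = 9.483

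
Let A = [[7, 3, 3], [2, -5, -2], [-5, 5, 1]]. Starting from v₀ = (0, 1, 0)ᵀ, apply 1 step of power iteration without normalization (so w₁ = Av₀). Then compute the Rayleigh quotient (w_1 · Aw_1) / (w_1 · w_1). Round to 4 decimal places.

w1 = Av₀ = (7·0 + 3·1 + 3·0; 2·0 + (-5)·1 + (-2)·0; (-5)·0 + 5·1 + 1·0) = (3, -5, 5)
Aw1 = (21, 21, -35)
w1·Aw1 = 3·21 + (-5)·21 + 5·(-35) = -217; w1·w1 = 3·3 + (-5)·(-5) + 5·5 = 59
λ ≈ -217/59 = -3.6780

-3.6780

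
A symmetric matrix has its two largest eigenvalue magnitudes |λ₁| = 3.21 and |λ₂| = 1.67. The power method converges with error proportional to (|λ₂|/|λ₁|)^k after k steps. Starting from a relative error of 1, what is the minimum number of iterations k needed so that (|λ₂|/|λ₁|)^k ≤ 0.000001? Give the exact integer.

|λ₂/λ₁| = 1.67/3.21 = 0.52025
Need k ≥ ln(0.000001) / ln(0.52025) = -13.8155 / -0.6534 ≈ 21.143
Smallest integer k satisfying the bound: 22

22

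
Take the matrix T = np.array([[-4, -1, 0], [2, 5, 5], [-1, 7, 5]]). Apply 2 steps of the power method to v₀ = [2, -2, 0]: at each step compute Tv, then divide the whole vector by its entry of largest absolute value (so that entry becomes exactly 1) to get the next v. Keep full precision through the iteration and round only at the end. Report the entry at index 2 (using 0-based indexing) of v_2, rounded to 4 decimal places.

0.9508

Tv0 = (-6.00000, -6.00000, -16.00000); divide by -16.00000 → v1 = (0.37500, 0.37500, 1.00000)
Tv1 = (-1.87500, 7.62500, 7.25000); divide by 7.62500 → v2 = (-0.24590, 1.00000, 0.95082)
Requested entry of v2: -116/-122 = 0.9508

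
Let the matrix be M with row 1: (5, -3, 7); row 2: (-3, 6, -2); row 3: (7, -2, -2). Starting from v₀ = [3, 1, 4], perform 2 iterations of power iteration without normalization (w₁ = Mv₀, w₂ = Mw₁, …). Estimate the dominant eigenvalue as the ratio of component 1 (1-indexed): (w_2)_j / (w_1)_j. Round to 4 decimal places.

7.7500

w1 = Mv₀ = (5·3 + (-3)·1 + 7·4; (-3)·3 + 6·1 + (-2)·4; 7·3 + (-2)·1 + (-2)·4) = (40, -11, 11)
w2 = Mw1 = (5·40 + (-3)·(-11) + 7·11; (-3)·40 + 6·(-11) + (-2)·11; 7·40 + (-2)·(-11) + (-2)·11) = (310, -208, 280)
Ratio at component: 310 / 40 = 7.7500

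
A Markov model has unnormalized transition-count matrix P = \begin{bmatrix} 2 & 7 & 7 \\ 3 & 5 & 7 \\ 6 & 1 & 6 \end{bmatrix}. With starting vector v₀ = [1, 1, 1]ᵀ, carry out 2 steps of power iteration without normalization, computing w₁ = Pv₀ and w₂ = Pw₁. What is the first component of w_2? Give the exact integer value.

228

w1 = Pv₀ = (2·1 + 7·1 + 7·1; 3·1 + 5·1 + 7·1; 6·1 + 1·1 + 6·1) = (16, 15, 13)
w2 = Pw1 = (2·16 + 7·15 + 7·13; 3·16 + 5·15 + 7·13; 6·16 + 1·15 + 6·13) = (228, 214, 189)
The requested component of w2 is 228.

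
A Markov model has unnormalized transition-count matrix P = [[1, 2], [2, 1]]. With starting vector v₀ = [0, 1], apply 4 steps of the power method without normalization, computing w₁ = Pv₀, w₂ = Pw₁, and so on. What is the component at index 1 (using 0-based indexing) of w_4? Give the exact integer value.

w1 = Pv₀ = (2, 1)
w2 = Pw1 = (4, 5)
w3 = Pw2 = (14, 13)
w4 = Pw3 = (40, 41)
The requested component of w4 is 41.

41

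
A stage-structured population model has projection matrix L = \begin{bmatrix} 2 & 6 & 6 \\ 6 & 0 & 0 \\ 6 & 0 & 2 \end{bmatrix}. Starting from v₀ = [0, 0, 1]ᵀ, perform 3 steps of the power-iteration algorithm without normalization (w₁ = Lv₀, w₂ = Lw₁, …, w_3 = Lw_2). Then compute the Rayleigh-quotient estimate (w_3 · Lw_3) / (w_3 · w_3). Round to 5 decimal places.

λ ≈ 8.72208

w1 = Lv₀ = (2·0 + 6·0 + 6·1; 6·0 + 0·0 + 0·1; 6·0 + 0·0 + 2·1) = (6, 0, 2)
w2 = Lw1 = (2·6 + 6·0 + 6·2; 6·6 + 0·0 + 0·2; 6·6 + 0·0 + 2·2) = (24, 36, 40)
w3 = Lw2 = (504, 144, 224)
Lw3 = (3216, 3024, 3472)
w3·Lw3 = 504·3216 + 144·3024 + 224·3472 = 2834048; w3·w3 = 504·504 + 144·144 + 224·224 = 324928
λ ≈ 2834048/324928 = 8.72208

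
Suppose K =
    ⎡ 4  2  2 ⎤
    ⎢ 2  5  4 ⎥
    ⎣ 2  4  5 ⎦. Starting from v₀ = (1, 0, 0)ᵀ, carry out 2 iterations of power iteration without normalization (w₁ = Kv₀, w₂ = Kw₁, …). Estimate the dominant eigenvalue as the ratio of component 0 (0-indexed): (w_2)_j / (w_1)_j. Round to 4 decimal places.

λ ≈ 6.0000

w1 = Kv₀ = (4·1 + 2·0 + 2·0; 2·1 + 5·0 + 4·0; 2·1 + 4·0 + 5·0) = (4, 2, 2)
w2 = Kw1 = (4·4 + 2·2 + 2·2; 2·4 + 5·2 + 4·2; 2·4 + 4·2 + 5·2) = (24, 26, 26)
Ratio at component: 24 / 4 = 6.0000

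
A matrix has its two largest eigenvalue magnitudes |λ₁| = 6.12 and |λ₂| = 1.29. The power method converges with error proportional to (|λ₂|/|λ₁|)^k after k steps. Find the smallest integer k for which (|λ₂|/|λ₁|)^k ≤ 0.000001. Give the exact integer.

9

|λ₂/λ₁| = 1.29/6.12 = 0.21078
Need k ≥ ln(0.000001) / ln(0.21078) = -13.8155 / -1.5569 ≈ 8.874
Smallest integer k satisfying the bound: 9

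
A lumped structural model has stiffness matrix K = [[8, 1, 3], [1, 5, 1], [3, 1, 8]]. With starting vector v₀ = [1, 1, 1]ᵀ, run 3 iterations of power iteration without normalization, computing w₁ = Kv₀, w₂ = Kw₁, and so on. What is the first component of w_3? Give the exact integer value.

1588

w1 = Kv₀ = (8·1 + 1·1 + 3·1; 1·1 + 5·1 + 1·1; 3·1 + 1·1 + 8·1) = (12, 7, 12)
w2 = Kw1 = (8·12 + 1·7 + 3·12; 1·12 + 5·7 + 1·12; 3·12 + 1·7 + 8·12) = (139, 59, 139)
w3 = Kw2 = (1588, 573, 1588)
The requested component of w3 is 1588.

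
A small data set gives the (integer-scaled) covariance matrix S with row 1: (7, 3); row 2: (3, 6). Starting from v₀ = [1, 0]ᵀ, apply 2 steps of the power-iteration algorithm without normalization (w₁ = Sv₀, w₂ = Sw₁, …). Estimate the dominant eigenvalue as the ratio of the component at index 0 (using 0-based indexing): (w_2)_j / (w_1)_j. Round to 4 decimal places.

8.2857

w1 = Sv₀ = (7, 3)
w2 = Sw1 = (58, 39)
Ratio at component: 58 / 7 = 8.2857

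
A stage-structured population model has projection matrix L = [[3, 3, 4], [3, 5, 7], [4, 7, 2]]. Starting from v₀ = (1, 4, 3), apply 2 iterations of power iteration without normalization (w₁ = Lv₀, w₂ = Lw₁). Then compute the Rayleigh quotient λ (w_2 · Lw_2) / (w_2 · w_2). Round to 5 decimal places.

w1 = Lv₀ = (27, 44, 38)
w2 = Lw1 = (365, 567, 492)
Lw2 = (4764, 7374, 6413)
w2·Lw2 = 365·4764 + 567·7374 + 492·6413 = 9075114; w2·w2 = 365·365 + 567·567 + 492·492 = 696778
λ ≈ 9075114/696778 = 13.02440

13.02440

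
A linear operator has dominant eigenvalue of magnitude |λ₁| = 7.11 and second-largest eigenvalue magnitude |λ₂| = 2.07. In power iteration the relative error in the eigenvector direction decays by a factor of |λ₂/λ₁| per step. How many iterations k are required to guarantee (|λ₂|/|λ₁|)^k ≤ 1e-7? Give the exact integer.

|λ₂/λ₁| = 2.07/7.11 = 0.29114
Need k ≥ ln(1e-7) / ln(0.29114) = -16.1181 / -1.2340 ≈ 13.062
Smallest integer k satisfying the bound: 14

14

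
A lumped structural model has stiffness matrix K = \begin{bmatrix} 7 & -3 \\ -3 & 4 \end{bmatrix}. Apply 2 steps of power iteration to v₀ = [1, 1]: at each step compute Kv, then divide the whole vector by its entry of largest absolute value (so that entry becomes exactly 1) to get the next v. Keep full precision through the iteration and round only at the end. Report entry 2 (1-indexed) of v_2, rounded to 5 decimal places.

Kv0 = (4.000000, 1.000000); divide by 4.000000 → v1 = (1.000000, 0.250000)
Kv1 = (6.250000, -2.000000); divide by 6.250000 → v2 = (1.000000, -0.320000)
Requested entry of v2: -8/25 = -0.32000

-0.32000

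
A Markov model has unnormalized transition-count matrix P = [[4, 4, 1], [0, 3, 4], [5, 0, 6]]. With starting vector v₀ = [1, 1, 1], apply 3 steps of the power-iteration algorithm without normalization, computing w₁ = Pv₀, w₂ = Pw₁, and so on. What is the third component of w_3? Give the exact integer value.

1041

w1 = Pv₀ = (4·1 + 4·1 + 1·1; 0·1 + 3·1 + 4·1; 5·1 + 0·1 + 6·1) = (9, 7, 11)
w2 = Pw1 = (4·9 + 4·7 + 1·11; 0·9 + 3·7 + 4·11; 5·9 + 0·7 + 6·11) = (75, 65, 111)
w3 = Pw2 = (671, 639, 1041)
The requested component of w3 is 1041.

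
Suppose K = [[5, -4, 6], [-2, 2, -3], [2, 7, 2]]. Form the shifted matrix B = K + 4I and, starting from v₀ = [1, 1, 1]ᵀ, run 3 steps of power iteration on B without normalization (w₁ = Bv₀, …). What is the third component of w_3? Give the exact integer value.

B = K + 4I has rows (9, -4, 6); (-2, 6, -3); (2, 7, 6)
w1 = Bv₀ = (11, 1, 15)
w2 = Bw1 = (185, -61, 119)
w3 = Bw2 = (2623, -1093, 657)
Requested component of w3: 657

657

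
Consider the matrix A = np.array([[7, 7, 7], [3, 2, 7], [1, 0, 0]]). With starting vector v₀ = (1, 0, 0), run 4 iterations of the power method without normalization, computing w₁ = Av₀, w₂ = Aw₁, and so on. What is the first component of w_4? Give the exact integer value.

w1 = Av₀ = (7·1 + 7·0 + 7·0; 3·1 + 2·0 + 7·0; 1·1 + 0·0 + 0·0) = (7, 3, 1)
w2 = Aw1 = (7·7 + 7·3 + 7·1; 3·7 + 2·3 + 7·1; 1·7 + 0·3 + 0·1) = (77, 34, 7)
w3 = Aw2 = (826, 348, 77)
w4 = Aw3 = (8757, 3713, 826)
The requested component of w4 is 8757.

8757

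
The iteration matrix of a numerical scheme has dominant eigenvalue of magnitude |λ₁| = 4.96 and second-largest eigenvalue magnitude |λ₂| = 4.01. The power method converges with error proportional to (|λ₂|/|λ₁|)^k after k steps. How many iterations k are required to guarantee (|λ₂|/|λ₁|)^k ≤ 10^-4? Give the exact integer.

|λ₂/λ₁| = 4.01/4.96 = 0.80847
Need k ≥ ln(10^-4) / ln(0.80847) = -9.2103 / -0.2126 ≈ 43.319
Smallest integer k satisfying the bound: 44

44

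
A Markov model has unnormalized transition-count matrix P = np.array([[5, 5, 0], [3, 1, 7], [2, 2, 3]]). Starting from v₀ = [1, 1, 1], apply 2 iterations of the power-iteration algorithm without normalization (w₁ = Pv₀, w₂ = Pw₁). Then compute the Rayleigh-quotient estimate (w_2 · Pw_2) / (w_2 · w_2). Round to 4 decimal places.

w1 = Pv₀ = (5·1 + 5·1 + 0·1; 3·1 + 1·1 + 7·1; 2·1 + 2·1 + 3·1) = (10, 11, 7)
w2 = Pw1 = (5·10 + 5·11 + 0·7; 3·10 + 1·11 + 7·7; 2·10 + 2·11 + 3·7) = (105, 90, 63)
Pw2 = (975, 846, 579)
w2·Pw2 = 105·975 + 90·846 + 63·579 = 214992; w2·w2 = 105·105 + 90·90 + 63·63 = 23094
λ ≈ 214992/23094 = 9.3094

9.3094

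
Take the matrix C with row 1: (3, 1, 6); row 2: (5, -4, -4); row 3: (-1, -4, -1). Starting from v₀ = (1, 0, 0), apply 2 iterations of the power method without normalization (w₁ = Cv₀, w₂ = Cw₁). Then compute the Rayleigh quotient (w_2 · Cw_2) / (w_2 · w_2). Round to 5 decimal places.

-2.55009

w1 = Cv₀ = (3, 5, -1)
w2 = Cw1 = (8, -1, -22)
Cw2 = (-109, 132, 18)
w2·Cw2 = 8·(-109) + (-1)·132 + (-22)·18 = -1400; w2·w2 = 8·8 + (-1)·(-1) + (-22)·(-22) = 549
λ ≈ -1400/549 = -2.55009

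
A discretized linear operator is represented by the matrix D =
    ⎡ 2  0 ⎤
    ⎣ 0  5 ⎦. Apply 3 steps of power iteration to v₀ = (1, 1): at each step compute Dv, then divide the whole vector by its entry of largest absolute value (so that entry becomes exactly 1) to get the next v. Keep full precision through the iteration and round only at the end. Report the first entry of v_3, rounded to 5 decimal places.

0.06400

Dv0 = (2.000000, 5.000000); divide by 5.000000 → v1 = (0.400000, 1.000000)
Dv1 = (0.800000, 5.000000); divide by 5.000000 → v2 = (0.160000, 1.000000)
Dv2 = (0.320000, 5.000000); divide by 5.000000 → v3 = (0.064000, 1.000000)
Requested entry of v3: 8/125 = 0.06400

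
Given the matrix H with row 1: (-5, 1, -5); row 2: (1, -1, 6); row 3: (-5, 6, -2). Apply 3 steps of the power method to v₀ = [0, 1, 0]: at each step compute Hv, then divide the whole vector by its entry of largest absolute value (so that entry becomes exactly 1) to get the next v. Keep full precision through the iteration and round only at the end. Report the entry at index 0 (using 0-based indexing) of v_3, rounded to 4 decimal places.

Hv0 = (1.00000, -1.00000, 6.00000); divide by 6.00000 → v1 = (0.16667, -0.16667, 1.00000)
Hv1 = (-6.00000, 6.33333, -3.83333); divide by 6.33333 → v2 = (-0.94737, 1.00000, -0.60526)
Hv2 = (8.76316, -5.57895, 11.94737); divide by 11.94737 → v3 = (0.73348, -0.46696, 1.00000)
Requested entry of v3: 333/454 = 0.7335

0.7335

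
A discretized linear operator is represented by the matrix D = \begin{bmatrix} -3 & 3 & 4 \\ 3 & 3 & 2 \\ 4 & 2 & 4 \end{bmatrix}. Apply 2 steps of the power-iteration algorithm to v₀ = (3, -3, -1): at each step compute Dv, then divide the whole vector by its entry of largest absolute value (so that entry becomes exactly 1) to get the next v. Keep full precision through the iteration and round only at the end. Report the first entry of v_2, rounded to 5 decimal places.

-0.80952

Dv0 = (-22.000000, -2.000000, 2.000000); divide by -22.000000 → v1 = (1.000000, 0.090909, -0.090909)
Dv1 = (-3.090909, 3.090909, 3.818182); divide by 3.818182 → v2 = (-0.809524, 0.809524, 1.000000)
Requested entry of v2: 68/-84 = -0.80952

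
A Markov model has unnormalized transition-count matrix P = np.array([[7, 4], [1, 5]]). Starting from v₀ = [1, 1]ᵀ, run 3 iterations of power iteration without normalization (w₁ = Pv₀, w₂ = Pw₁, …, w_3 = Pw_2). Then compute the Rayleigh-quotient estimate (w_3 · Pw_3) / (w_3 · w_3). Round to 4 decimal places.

w1 = Pv₀ = (11, 6)
w2 = Pw1 = (101, 41)
w3 = Pw2 = (871, 306)
Pw3 = (7321, 2401)
w3·Pw3 = 871·7321 + 306·2401 = 7111297; w3·w3 = 871·871 + 306·306 = 852277
λ ≈ 7111297/852277 = 8.3439

8.3439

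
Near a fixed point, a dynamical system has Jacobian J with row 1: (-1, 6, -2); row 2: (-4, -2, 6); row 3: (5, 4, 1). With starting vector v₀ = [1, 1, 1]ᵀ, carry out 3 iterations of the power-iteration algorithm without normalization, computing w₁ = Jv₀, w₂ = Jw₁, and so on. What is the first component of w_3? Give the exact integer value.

261

w1 = Jv₀ = (3, 0, 10)
w2 = Jw1 = (-23, 48, 25)
w3 = Jw2 = (261, 146, 102)
The requested component of w3 is 261.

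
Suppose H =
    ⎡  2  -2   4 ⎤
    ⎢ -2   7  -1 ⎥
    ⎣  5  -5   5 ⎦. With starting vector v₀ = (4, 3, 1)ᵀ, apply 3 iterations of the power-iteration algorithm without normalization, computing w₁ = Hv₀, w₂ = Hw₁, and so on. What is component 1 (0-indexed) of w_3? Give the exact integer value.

w1 = Hv₀ = (2·4 + (-2)·3 + 4·1; (-2)·4 + 7·3 + (-1)·1; 5·4 + (-5)·3 + 5·1) = (6, 12, 10)
w2 = Hw1 = (2·6 + (-2)·12 + 4·10; (-2)·6 + 7·12 + (-1)·10; 5·6 + (-5)·12 + 5·10) = (28, 62, 20)
w3 = Hw2 = (12, 358, -70)
The requested component of w3 is 358.

358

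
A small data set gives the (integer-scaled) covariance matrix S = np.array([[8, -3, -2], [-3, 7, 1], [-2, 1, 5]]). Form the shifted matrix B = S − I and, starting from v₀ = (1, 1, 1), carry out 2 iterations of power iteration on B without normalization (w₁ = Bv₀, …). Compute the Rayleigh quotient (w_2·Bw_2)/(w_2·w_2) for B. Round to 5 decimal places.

B = S − I has rows (7, -3, -2); (-3, 6, 1); (-2, 1, 4)
w1 = Bv₀ = (2, 4, 3)
w2 = Bw1 = (-4, 21, 12)
Bw2 = (-115, 150, 77)
w2·Bw2 = 4534; w2·w2 = 601; μ ≈ 4534/601 = 7.54409

μ ≈ 7.54409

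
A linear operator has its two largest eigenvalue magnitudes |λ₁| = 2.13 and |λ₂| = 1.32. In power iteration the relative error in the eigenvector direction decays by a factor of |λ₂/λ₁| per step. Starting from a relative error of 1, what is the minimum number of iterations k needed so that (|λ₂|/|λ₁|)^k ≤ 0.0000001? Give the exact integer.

|λ₂/λ₁| = 1.32/2.13 = 0.61972
Need k ≥ ln(0.0000001) / ln(0.61972) = -16.1181 / -0.4785 ≈ 33.685
Smallest integer k satisfying the bound: 34

34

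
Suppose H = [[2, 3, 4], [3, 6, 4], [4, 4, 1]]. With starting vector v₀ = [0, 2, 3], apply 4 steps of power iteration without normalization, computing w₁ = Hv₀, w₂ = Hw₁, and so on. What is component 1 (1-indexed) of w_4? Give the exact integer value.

18384

w1 = Hv₀ = (18, 24, 11)
w2 = Hw1 = (152, 242, 179)
w3 = Hw2 = (1746, 2624, 1755)
w4 = Hw3 = (18384, 28002, 19235)
The requested component of w4 is 18384.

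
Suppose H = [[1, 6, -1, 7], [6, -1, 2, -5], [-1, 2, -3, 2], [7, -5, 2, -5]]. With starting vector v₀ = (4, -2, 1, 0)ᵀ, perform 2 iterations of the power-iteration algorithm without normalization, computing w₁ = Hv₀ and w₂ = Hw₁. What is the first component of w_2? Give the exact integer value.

w1 = Hv₀ = (-9, 28, -11, 40)
w2 = Hw1 = (450, -304, 178, -425)
The requested component of w2 is 450.

450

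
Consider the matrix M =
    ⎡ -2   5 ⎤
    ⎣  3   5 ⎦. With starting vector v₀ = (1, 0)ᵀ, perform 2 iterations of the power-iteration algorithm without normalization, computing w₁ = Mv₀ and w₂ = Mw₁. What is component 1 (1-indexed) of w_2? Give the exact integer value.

w1 = Mv₀ = ((-2)·1 + 5·0; 3·1 + 5·0) = (-2, 3)
w2 = Mw1 = ((-2)·(-2) + 5·3; 3·(-2) + 5·3) = (19, 9)
The requested component of w2 is 19.

19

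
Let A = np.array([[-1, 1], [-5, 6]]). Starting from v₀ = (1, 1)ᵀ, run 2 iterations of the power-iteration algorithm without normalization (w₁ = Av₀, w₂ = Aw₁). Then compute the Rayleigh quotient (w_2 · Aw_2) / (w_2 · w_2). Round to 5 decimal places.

5.16216

w1 = Av₀ = (0, 1)
w2 = Aw1 = (1, 6)
Aw2 = (5, 31)
w2·Aw2 = 1·5 + 6·31 = 191; w2·w2 = 1·1 + 6·6 = 37
λ ≈ 191/37 = 5.16216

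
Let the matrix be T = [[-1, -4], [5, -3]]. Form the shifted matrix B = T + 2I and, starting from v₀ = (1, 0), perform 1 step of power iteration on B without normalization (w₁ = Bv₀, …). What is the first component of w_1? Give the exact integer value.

1

B = T + 2I has rows (1, -4); (5, -1)
w1 = Bv₀ = (1·1 + (-4)·0; 5·1 + (-1)·0) = (1, 5)
Requested component of w1: 1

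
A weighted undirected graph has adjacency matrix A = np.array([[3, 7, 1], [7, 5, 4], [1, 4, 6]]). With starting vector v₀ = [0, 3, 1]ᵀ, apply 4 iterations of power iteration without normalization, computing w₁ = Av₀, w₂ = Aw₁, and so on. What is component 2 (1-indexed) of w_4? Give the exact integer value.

w1 = Av₀ = (3·0 + 7·3 + 1·1; 7·0 + 5·3 + 4·1; 1·0 + 4·3 + 6·1) = (22, 19, 18)
w2 = Aw1 = (3·22 + 7·19 + 1·18; 7·22 + 5·19 + 4·18; 1·22 + 4·19 + 6·18) = (217, 321, 206)
w3 = Aw2 = (3104, 3948, 2737)
w4 = Aw3 = (39685, 52416, 35318)
The requested component of w4 is 52416.

52416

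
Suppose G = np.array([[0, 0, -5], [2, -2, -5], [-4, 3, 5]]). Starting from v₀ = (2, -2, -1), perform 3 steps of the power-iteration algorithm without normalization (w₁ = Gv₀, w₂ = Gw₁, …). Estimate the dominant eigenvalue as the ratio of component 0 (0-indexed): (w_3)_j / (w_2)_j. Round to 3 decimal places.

w1 = Gv₀ = (0·2 + 0·(-2) + (-5)·(-1); 2·2 + (-2)·(-2) + (-5)·(-1); (-4)·2 + 3·(-2) + 5·(-1)) = (5, 13, -19)
w2 = Gw1 = (0·5 + 0·13 + (-5)·(-19); 2·5 + (-2)·13 + (-5)·(-19); (-4)·5 + 3·13 + 5·(-19)) = (95, 79, -76)
w3 = Gw2 = (380, 412, -523)
Ratio at component: 380 / 95 = 4.000

λ ≈ 4.000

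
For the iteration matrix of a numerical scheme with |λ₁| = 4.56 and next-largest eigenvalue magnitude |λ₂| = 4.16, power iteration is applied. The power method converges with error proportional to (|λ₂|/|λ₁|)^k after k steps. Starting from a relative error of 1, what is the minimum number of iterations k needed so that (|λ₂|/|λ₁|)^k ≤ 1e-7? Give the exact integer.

176

|λ₂/λ₁| = 4.16/4.56 = 0.91228
Need k ≥ ln(1e-7) / ln(0.91228) = -16.1181 / -0.0918 ≈ 175.564
Smallest integer k satisfying the bound: 176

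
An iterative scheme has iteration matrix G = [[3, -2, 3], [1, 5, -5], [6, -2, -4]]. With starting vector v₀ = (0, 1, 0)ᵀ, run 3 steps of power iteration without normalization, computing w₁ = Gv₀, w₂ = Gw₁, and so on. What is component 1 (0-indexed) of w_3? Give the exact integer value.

213

w1 = Gv₀ = (-2, 5, -2)
w2 = Gw1 = (-22, 33, -14)
w3 = Gw2 = (-174, 213, -142)
The requested component of w3 is 213.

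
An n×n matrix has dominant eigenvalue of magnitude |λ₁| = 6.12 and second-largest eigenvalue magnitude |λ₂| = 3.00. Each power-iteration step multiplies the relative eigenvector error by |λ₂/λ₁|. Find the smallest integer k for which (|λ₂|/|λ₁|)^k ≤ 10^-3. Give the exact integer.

|λ₂/λ₁| = 3.00/6.12 = 0.49020
Need k ≥ ln(10^-3) / ln(0.49020) = -6.9078 / -0.7129 ≈ 9.689
Smallest integer k satisfying the bound: 10

10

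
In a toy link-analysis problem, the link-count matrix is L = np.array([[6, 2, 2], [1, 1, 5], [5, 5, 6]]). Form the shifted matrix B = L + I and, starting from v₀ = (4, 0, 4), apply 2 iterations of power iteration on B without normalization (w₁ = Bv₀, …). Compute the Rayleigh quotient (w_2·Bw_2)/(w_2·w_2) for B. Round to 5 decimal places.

B = L + I has rows (7, 2, 2); (1, 2, 5); (5, 5, 7)
w1 = Bv₀ = (7·4 + 2·0 + 2·4; 1·4 + 2·0 + 5·4; 5·4 + 5·0 + 7·4) = (36, 24, 48)
w2 = Bw1 = (7·36 + 2·24 + 2·48; 1·36 + 2·24 + 5·48; 5·36 + 5·24 + 7·48) = (396, 324, 636)
Bw2 = (4692, 4224, 8052)
w2·Bw2 = 8347680; w2·w2 = 666288; μ ≈ 8347680/666288 = 12.52864

μ ≈ 12.52864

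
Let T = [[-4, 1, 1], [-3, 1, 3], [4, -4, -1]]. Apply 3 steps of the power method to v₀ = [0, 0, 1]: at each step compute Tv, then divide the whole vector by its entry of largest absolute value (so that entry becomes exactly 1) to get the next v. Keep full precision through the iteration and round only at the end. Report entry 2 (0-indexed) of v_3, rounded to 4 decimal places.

-0.6111

Tv0 = (1.00000, 3.00000, -1.00000); divide by 3.00000 → v1 = (0.33333, 1.00000, -0.33333)
Tv1 = (-0.66667, -1.00000, -2.33333); divide by -2.33333 → v2 = (0.28571, 0.42857, 1.00000)
Tv2 = (0.28571, 2.57143, -1.57143); divide by 2.57143 → v3 = (0.11111, 1.00000, -0.61111)
Requested entry of v3: 11/-18 = -0.6111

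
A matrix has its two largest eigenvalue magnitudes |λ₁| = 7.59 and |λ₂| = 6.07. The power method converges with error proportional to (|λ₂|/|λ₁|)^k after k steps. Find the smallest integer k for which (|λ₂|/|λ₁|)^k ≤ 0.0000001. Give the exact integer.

73

|λ₂/λ₁| = 6.07/7.59 = 0.79974
Need k ≥ ln(0.0000001) / ln(0.79974) = -16.1181 / -0.2235 ≈ 72.125
Smallest integer k satisfying the bound: 73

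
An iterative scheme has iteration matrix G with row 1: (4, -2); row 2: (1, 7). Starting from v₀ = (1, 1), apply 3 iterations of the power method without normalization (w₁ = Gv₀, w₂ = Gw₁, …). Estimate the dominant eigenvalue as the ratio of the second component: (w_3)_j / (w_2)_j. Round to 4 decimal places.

w1 = Gv₀ = (2, 8)
w2 = Gw1 = (-8, 58)
w3 = Gw2 = (-148, 398)
Ratio at component: 398 / 58 = 6.8621

6.8621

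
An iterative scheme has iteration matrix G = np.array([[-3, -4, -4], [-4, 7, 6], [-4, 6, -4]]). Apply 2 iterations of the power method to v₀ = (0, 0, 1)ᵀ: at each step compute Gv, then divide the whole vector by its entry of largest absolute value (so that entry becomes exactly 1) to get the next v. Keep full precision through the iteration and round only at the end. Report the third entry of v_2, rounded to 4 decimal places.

1.0000

Gv0 = (-4.00000, 6.00000, -4.00000); divide by 6.00000 → v1 = (-0.66667, 1.00000, -0.66667)
Gv1 = (0.66667, 5.66667, 11.33333); divide by 11.33333 → v2 = (0.05882, 0.50000, 1.00000)
Requested entry of v2: 68/68 = 1.0000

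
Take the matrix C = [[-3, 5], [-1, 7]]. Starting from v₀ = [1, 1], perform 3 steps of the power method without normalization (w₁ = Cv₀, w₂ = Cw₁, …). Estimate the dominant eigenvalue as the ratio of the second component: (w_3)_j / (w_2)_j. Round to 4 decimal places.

w1 = Cv₀ = ((-3)·1 + 5·1; (-1)·1 + 7·1) = (2, 6)
w2 = Cw1 = ((-3)·2 + 5·6; (-1)·2 + 7·6) = (24, 40)
w3 = Cw2 = (128, 256)
Ratio at component: 256 / 40 = 6.4000

6.4000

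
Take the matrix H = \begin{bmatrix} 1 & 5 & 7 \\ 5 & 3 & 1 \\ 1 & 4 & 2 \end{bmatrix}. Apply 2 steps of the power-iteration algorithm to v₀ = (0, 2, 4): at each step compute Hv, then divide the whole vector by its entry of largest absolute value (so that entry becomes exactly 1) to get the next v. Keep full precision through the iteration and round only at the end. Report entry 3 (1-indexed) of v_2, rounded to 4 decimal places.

Hv0 = (38.00000, 10.00000, 16.00000); divide by 38.00000 → v1 = (1.00000, 0.26316, 0.42105)
Hv1 = (5.26316, 6.21053, 2.89474); divide by 6.21053 → v2 = (0.84746, 1.00000, 0.46610)
Requested entry of v2: 110/236 = 0.4661

0.4661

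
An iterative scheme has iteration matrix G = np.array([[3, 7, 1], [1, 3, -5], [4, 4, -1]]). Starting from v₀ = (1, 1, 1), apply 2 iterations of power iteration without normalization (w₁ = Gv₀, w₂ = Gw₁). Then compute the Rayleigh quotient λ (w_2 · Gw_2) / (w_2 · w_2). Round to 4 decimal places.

λ ≈ 1.2291

w1 = Gv₀ = (3·1 + 7·1 + 1·1; 1·1 + 3·1 + (-5)·1; 4·1 + 4·1 + (-1)·1) = (11, -1, 7)
w2 = Gw1 = (3·11 + 7·(-1) + 1·7; 1·11 + 3·(-1) + (-5)·7; 4·11 + 4·(-1) + (-1)·7) = (33, -27, 33)
Gw2 = (-57, -213, -9)
w2·Gw2 = 33·(-57) + (-27)·(-213) + 33·(-9) = 3573; w2·w2 = 33·33 + (-27)·(-27) + 33·33 = 2907
λ ≈ 3573/2907 = 1.2291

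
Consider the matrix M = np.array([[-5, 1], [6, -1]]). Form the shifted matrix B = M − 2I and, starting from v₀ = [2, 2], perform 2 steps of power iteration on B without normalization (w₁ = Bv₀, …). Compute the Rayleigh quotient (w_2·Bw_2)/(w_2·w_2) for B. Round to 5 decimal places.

B = M − 2I has rows (-7, 1); (6, -3)
w1 = Bv₀ = ((-7)·2 + 1·2; 6·2 + (-3)·2) = (-12, 6)
w2 = Bw1 = ((-7)·(-12) + 1·6; 6·(-12) + (-3)·6) = (90, -90)
Bw2 = (-720, 810)
w2·Bw2 = -137700; w2·w2 = 16200; μ ≈ -137700/16200 = -8.50000

μ ≈ -8.50000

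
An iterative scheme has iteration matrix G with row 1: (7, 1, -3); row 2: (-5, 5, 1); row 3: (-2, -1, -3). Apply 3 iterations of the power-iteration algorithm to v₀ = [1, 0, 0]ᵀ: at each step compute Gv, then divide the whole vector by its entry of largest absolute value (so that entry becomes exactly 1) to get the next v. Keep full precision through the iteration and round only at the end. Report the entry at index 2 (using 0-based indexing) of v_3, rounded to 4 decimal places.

0.0515

Gv0 = (7.00000, -5.00000, -2.00000); divide by 7.00000 → v1 = (1.00000, -0.71429, -0.28571)
Gv1 = (7.14286, -8.85714, -0.42857); divide by -8.85714 → v2 = (-0.80645, 1.00000, 0.04839)
Gv2 = (-4.79032, 9.08065, 0.46774); divide by 9.08065 → v3 = (-0.52753, 1.00000, 0.05151)
Requested entry of v3: -29/-563 = 0.0515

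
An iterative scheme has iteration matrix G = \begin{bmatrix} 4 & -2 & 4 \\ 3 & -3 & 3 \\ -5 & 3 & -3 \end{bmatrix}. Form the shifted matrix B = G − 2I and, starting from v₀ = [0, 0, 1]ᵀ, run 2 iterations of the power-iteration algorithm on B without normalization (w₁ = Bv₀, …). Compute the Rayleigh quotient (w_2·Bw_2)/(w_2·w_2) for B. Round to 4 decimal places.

B = G − 2I has rows (2, -2, 4); (3, -5, 3); (-5, 3, -5)
w1 = Bv₀ = (2·0 + (-2)·0 + 4·1; 3·0 + (-5)·0 + 3·1; (-5)·0 + 3·0 + (-5)·1) = (4, 3, -5)
w2 = Bw1 = (2·4 + (-2)·3 + 4·(-5); 3·4 + (-5)·3 + 3·(-5); (-5)·4 + 3·3 + (-5)·(-5)) = (-18, -18, 14)
Bw2 = (56, 78, -34)
w2·Bw2 = -2888; w2·w2 = 844; μ ≈ -2888/844 = -3.4218

μ ≈ -3.4218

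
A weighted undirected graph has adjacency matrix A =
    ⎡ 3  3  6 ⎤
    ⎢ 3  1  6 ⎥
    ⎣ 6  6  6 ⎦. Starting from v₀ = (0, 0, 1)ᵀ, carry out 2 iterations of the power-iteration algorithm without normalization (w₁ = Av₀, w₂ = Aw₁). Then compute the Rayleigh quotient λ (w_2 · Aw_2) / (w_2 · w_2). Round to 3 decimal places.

w1 = Av₀ = (6, 6, 6)
w2 = Aw1 = (72, 60, 108)
Aw2 = (1044, 924, 1440)
w2·Aw2 = 72·1044 + 60·924 + 108·1440 = 286128; w2·w2 = 72·72 + 60·60 + 108·108 = 20448
λ ≈ 286128/20448 = 13.993

13.993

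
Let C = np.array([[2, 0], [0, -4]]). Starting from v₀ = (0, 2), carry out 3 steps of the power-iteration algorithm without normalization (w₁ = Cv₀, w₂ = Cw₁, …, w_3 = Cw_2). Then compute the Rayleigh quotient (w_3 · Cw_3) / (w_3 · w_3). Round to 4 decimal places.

λ ≈ -4.0000

w1 = Cv₀ = (2·0 + 0·2; 0·0 + (-4)·2) = (0, -8)
w2 = Cw1 = (2·0 + 0·(-8); 0·0 + (-4)·(-8)) = (0, 32)
w3 = Cw2 = (0, -128)
Cw3 = (0, 512)
w3·Cw3 = 0·0 + (-128)·512 = -65536; w3·w3 = 0·0 + (-128)·(-128) = 16384
λ ≈ -65536/16384 = -4.0000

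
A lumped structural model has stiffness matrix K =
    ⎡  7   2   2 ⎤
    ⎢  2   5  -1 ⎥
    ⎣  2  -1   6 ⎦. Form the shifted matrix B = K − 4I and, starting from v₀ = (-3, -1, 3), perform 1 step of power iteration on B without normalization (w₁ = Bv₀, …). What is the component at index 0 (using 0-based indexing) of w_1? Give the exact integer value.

-5

B = K − 4I has rows (3, 2, 2); (2, 1, -1); (2, -1, 2)
w1 = Bv₀ = (-5, -10, 1)
Requested component of w1: -5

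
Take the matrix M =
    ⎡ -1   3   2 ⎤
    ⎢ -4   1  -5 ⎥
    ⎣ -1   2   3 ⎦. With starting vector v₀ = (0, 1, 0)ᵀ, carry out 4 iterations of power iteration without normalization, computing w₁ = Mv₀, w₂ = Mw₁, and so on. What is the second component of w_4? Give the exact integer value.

321

w1 = Mv₀ = ((-1)·0 + 3·1 + 2·0; (-4)·0 + 1·1 + (-5)·0; (-1)·0 + 2·1 + 3·0) = (3, 1, 2)
w2 = Mw1 = ((-1)·3 + 3·1 + 2·2; (-4)·3 + 1·1 + (-5)·2; (-1)·3 + 2·1 + 3·2) = (4, -21, 5)
w3 = Mw2 = (-57, -62, -31)
w4 = Mw3 = (-191, 321, -160)
The requested component of w4 is 321.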